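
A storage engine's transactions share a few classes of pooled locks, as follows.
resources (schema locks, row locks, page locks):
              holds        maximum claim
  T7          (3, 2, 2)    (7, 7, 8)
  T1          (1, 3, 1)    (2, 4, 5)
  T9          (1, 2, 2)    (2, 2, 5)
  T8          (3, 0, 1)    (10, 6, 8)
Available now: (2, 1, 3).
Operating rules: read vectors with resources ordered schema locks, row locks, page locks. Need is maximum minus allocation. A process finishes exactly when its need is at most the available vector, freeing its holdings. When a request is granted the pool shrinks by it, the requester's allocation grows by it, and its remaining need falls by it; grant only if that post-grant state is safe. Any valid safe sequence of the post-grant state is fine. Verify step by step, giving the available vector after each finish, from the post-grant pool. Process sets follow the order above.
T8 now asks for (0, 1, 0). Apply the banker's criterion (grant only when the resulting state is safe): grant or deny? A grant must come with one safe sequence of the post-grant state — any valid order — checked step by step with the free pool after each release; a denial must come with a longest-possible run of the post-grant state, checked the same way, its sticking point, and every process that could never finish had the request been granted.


GRANT. The post-grant state is safe; one safe sequence: T9, T1, T7, T8.
Key observation: the grant leaves (2, 0, 3) free — enough for T9, whose release restarts the cascade.
Verifying the post-grant state step by step:
  pool = (2, 0, 3)
  T9 needs (1, 0, 3) <= (2, 0, 3) -> finishes; pool += (1, 2, 2) = (3, 2, 5)
  T1 needs (1, 1, 4) <= (3, 2, 5) -> finishes; pool += (1, 3, 1) = (4, 5, 6)
  T7 needs (4, 5, 6) <= (4, 5, 6) -> finishes; pool += (3, 2, 2) = (7, 7, 8)
  T8 needs (7, 5, 7) <= (7, 7, 8) -> finishes; pool += (3, 1, 1) = (10, 8, 9)


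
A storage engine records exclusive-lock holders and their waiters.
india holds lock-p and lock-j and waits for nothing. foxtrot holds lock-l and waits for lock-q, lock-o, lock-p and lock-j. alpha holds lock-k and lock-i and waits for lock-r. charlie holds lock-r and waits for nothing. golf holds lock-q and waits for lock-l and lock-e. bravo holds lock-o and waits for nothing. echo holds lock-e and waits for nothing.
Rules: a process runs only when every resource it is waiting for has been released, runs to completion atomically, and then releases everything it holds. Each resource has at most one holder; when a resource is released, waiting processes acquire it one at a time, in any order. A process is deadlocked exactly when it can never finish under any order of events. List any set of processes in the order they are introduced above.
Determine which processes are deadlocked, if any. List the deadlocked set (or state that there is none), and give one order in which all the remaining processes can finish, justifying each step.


Deadlocked: foxtrot and golf.
Key observation: the cycle foxtrot -> golf -> foxtrot can never break — each member waits on the next; no other process is dragged down with it.
One completion order for the rest: echo, charlie, india, alpha, bravo.
Walking it through:
  echo waits on nothing -> runs at once and releases lock-e
  charlie waits on nothing -> runs at once and releases lock-r
  india waits on nothing -> runs at once and releases lock-p and lock-j
  alpha waits on lock-r — all released -> runs and releases lock-k and lock-i
  bravo waits on nothing -> runs at once and releases lock-o


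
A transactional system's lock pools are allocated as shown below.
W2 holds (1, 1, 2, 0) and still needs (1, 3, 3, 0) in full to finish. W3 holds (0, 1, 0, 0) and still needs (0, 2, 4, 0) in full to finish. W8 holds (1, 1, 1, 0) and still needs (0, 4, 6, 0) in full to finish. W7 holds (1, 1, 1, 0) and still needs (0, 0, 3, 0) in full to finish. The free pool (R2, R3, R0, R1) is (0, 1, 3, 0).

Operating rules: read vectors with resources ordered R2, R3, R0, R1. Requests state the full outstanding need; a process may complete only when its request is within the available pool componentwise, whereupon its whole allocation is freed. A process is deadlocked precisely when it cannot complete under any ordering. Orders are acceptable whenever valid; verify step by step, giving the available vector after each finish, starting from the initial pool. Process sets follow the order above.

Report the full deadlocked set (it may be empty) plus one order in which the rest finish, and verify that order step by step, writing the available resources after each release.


Nothing here is deadlocked.
Key observation: the pool covers W7 at once, and every later process fits after earlier releases.
The rest can finish in the order W7, W3, W2, W8. Check, step by step:
  pool = (0, 1, 3, 0)
  W7: need (0, 0, 3, 0) fits (0, 1, 3, 0); releases (1, 1, 1, 0), pool now (1, 2, 4, 0)
  W3: need (0, 2, 4, 0) fits (1, 2, 4, 0); releases (0, 1, 0, 0), pool now (1, 3, 4, 0)
  W2: need (1, 3, 3, 0) fits (1, 3, 4, 0); releases (1, 1, 2, 0), pool now (2, 4, 6, 0)
  W8: need (0, 4, 6, 0) fits (2, 4, 6, 0); releases (1, 1, 1, 0), pool now (3, 5, 7, 0)


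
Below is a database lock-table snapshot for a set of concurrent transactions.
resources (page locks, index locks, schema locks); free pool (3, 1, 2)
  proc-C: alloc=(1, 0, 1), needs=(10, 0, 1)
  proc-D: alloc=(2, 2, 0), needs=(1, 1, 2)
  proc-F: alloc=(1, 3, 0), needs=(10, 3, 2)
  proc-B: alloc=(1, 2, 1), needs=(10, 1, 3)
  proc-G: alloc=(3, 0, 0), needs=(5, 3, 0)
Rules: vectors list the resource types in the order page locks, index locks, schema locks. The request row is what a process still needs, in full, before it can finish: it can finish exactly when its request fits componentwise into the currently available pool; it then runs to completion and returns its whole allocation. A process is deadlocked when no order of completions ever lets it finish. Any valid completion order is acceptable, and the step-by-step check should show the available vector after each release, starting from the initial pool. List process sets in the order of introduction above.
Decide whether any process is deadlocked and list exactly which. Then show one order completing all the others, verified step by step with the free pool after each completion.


Deadlocked set: proc-C, proc-F and proc-B.
Key observation: the wall is page locks: completing proc-D, proc-G brings the pool only to (8, 3, 2), and all the rest need more.
A valid finishing order for the others: proc-D, proc-G. Check, step by step:
  pool = (3, 1, 2)
  run proc-D (needs (1, 1, 2), free (3, 1, 2)); after release of (2, 2, 0) the pool is (5, 3, 2)
  run proc-G (needs (5, 3, 0), free (5, 3, 2)); after release of (3, 0, 0) the pool is (8, 3, 2)
The stuck group stays short no matter what:
  proc-C cannot run: need (10, 0, 1) vs free (8, 3, 2) (insufficient page locks)
  proc-F cannot run: need (10, 3, 2) vs free (8, 3, 2) (insufficient page locks)
  proc-B cannot run: need (10, 1, 3) vs free (8, 3, 2) (insufficient page locks and schema locks)


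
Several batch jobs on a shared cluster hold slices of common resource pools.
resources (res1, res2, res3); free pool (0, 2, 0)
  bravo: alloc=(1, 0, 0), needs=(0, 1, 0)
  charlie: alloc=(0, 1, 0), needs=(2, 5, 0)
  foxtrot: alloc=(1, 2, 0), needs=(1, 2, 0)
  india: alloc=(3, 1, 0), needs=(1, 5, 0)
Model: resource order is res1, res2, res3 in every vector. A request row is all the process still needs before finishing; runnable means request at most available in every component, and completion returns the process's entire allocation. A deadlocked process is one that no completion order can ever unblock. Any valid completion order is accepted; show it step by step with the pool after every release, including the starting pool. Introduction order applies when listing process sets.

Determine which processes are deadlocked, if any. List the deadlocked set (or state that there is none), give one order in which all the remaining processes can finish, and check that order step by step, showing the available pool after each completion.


The deadlocked set is charlie and india.
Key observation: once bravo, foxtrot finish, the pool peaks at (2, 4, 0) — and every remaining process still needs more res2 than that.
One completion order for the rest: bravo, foxtrot. Walking it through:
  pool = (0, 2, 0)
  bravo needs (0, 1, 0) <= (0, 2, 0) -> finishes; pool += (1, 0, 0) = (1, 2, 0)
  foxtrot needs (1, 2, 0) <= (1, 2, 0) -> finishes; pool += (1, 2, 0) = (2, 4, 0)
None of the blocked processes ever fits:
  charlie still needs (2, 5, 0) but only (2, 4, 0) is free — short on res2
  india still needs (1, 5, 0) but only (2, 4, 0) is free — short on res2


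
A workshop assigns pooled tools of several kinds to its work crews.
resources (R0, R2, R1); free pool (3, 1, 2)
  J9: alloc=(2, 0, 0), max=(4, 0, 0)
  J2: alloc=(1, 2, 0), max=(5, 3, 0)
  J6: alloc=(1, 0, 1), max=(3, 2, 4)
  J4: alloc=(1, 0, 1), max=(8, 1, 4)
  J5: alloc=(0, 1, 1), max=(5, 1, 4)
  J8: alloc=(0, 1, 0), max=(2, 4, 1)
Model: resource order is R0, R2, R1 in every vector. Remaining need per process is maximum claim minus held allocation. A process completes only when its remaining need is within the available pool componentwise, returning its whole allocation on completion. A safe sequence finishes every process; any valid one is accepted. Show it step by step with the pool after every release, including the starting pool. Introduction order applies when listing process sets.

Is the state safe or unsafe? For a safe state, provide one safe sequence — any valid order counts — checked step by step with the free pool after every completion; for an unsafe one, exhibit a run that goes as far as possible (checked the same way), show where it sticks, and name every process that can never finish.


The state is UNSAFE.
Key observation: once J9, J2, J8 finish, the pool peaks at (6, 4, 2) — and every remaining process still needs more R1 than that.
The run J9, J2, J8 cannot be extended any further. Check, step by step:
  pool = (3, 1, 2)
  J9: need (2, 0, 0) fits (3, 1, 2); releases (2, 0, 0), pool now (5, 1, 2)
  J2: need (4, 1, 0) fits (5, 1, 2); releases (1, 2, 0), pool now (6, 3, 2)
  J8: need (2, 3, 1) fits (6, 3, 2); releases (0, 1, 0), pool now (6, 4, 2)
  J6 still needs (2, 2, 3) but only (6, 4, 2) is free — short on R1
  J4 still needs (7, 1, 3) but only (6, 4, 2) is free — short on R0 and R1
  J5 still needs (5, 0, 3) but only (6, 4, 2) is free — short on R1
Permanently blocked: J6, J4 and J5.


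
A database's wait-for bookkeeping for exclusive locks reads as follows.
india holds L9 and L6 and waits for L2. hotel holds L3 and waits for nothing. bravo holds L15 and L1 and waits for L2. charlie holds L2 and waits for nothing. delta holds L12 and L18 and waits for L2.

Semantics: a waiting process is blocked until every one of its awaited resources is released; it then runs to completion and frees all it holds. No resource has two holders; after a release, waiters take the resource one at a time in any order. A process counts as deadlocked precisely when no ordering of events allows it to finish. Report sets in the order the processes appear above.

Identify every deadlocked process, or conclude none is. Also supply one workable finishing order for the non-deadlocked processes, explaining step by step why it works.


The deadlocked set is empty.
Key observation: all waits point, directly or indirectly, at processes that can finish, so nothing is permanently blocked.
One completion order for the rest: charlie, bravo, delta, india, hotel.
Check, step by step:
  run charlie (it waits on nothing); releases L2
  bravo: everything it awaited (L2) is free; runs, freeing L15 and L1
  delta: everything it awaited (L2) is free; runs, freeing L12 and L18
  india: everything it awaited (L2) is free; runs, freeing L9 and L6
  run hotel (it waits on nothing); releases L3


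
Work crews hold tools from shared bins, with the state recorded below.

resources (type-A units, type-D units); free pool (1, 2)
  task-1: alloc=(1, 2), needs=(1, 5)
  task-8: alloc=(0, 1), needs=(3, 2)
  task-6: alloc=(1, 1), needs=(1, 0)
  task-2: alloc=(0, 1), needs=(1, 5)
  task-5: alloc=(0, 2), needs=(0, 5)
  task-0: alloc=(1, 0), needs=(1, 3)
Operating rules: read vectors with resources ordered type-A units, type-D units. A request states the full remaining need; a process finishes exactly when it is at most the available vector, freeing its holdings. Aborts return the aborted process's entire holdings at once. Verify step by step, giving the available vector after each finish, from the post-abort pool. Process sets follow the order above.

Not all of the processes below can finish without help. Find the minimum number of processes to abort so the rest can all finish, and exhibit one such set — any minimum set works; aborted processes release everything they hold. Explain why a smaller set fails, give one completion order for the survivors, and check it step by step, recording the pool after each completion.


Abort task-5.
Key observation: task-1 was stuck for good until task-5 gave back (0, 2); in the order shown it finishes at step 2.
Minimality: the empty abort set fails — the state is deadlocked as it stands.
Survivors finish in the order: task-6, task-1, task-0, task-2, task-8. Walking it through (pool after the aborts first):
  pool = (1, 4)
  task-6 needs (1, 0) <= (1, 4) -> finishes; pool += (1, 1) = (2, 5)
  task-1 needs (1, 5) <= (2, 5) -> finishes; pool += (1, 2) = (3, 7)
  task-0 needs (1, 3) <= (3, 7) -> finishes; pool += (1, 0) = (4, 7)
  task-2 needs (1, 5) <= (4, 7) -> finishes; pool += (0, 1) = (4, 8)
  task-8 needs (3, 2) <= (4, 8) -> finishes; pool += (0, 1) = (4, 9)


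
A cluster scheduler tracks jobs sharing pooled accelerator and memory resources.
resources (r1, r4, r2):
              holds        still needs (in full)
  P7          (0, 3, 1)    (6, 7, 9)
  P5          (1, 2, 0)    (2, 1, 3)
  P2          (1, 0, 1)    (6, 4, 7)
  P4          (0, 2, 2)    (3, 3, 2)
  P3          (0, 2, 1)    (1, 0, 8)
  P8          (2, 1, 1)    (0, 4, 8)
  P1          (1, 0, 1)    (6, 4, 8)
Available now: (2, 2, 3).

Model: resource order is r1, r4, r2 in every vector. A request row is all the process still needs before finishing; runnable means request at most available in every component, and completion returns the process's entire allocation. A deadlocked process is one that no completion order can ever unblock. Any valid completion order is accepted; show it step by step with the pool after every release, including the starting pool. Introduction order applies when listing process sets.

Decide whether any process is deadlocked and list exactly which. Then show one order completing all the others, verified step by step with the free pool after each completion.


The deadlocked set is P7, P2, P3, P8 and P1.
Key observation: the pool after P5, P4 is (3, 6, 5); every surviving request exceeds it in r2, so progress ends there.
One completion order for the rest: P5, P4. Walking it through:
  pool = (2, 2, 3)
  P5 needs (2, 1, 3) <= (2, 2, 3) -> finishes; pool += (1, 2, 0) = (3, 4, 3)
  P4 needs (3, 3, 2) <= (3, 4, 3) -> finishes; pool += (0, 2, 2) = (3, 6, 5)
The stuck group stays short no matter what:
  blocked: P7 wants (6, 7, 9), pool (3, 6, 5) — not enough r1, r4 and r2
  blocked: P2 wants (6, 4, 7), pool (3, 6, 5) — not enough r1 and r2
  blocked: P3 wants (1, 0, 8), pool (3, 6, 5) — not enough r2
  blocked: P8 wants (0, 4, 8), pool (3, 6, 5) — not enough r2
  blocked: P1 wants (6, 4, 8), pool (3, 6, 5) — not enough r1 and r2


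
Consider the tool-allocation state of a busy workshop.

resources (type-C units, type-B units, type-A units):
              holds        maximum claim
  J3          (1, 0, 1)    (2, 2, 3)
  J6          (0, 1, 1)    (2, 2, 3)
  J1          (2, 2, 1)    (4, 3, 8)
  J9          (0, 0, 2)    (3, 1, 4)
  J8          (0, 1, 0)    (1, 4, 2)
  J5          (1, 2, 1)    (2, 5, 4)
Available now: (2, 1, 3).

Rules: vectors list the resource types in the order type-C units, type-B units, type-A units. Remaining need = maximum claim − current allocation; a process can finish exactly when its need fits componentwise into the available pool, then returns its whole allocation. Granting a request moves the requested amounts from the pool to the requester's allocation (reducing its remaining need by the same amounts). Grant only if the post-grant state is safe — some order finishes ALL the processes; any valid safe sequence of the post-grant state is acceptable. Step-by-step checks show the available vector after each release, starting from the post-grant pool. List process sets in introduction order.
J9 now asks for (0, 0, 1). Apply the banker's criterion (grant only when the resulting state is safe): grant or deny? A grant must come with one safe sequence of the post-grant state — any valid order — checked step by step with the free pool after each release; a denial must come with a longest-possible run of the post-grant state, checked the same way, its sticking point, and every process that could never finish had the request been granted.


GRANT: granting preserves safety; a valid post-grant sequence is J6, J3, J9, J1, J5, J8.
Key observation: with (2, 1, 2) left after the transfer, J6 can run at once — the state stays safe.
Step-by-step check of the post-grant state:
  pool = (2, 1, 2)
  J6: need (2, 1, 2) fits (2, 1, 2); releases (0, 1, 1), pool now (2, 2, 3)
  J3: need (1, 2, 2) fits (2, 2, 3); releases (1, 0, 1), pool now (3, 2, 4)
  J9: need (3, 1, 1) fits (3, 2, 4); releases (0, 0, 3), pool now (3, 2, 7)
  J1: need (2, 1, 7) fits (3, 2, 7); releases (2, 2, 1), pool now (5, 4, 8)
  J5: need (1, 3, 3) fits (5, 4, 8); releases (1, 2, 1), pool now (6, 6, 9)
  J8: need (1, 3, 2) fits (6, 6, 9); releases (0, 1, 0), pool now (6, 7, 9)


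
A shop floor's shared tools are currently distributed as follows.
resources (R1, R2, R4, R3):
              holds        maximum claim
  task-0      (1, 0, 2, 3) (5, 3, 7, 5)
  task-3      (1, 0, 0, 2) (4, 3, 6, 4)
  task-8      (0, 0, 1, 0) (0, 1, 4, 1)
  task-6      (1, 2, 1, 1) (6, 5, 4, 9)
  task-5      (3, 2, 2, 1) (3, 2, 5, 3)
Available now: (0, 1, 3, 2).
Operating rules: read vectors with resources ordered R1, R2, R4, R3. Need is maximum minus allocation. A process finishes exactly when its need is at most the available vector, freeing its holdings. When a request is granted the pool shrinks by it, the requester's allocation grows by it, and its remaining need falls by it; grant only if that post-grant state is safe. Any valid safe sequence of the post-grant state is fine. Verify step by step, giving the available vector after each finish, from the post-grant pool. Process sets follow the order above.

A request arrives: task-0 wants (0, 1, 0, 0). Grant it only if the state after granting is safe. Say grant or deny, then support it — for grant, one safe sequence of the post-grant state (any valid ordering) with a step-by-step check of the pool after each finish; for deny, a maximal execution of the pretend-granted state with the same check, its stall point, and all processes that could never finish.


DENY — the pretend-granted state is unsafe.
Key observation: after task-5, task-8 the pool peaks at (3, 2, 6, 3), and each blocked process is short somewhere: task-0 on R1; task-3 on R2; task-6 on R1, R2, R3.
Pretend the grant happened; the run task-5, task-8 goes as far as possible. Walking it through:
  pool = (0, 0, 3, 2)
  task-5 needs (0, 0, 3, 2) <= (0, 0, 3, 2) -> finishes; pool += (3, 2, 2, 1) = (3, 2, 5, 3)
  task-8 needs (0, 1, 3, 1) <= (3, 2, 5, 3) -> finishes; pool += (0, 0, 1, 0) = (3, 2, 6, 3)
  task-0 still needs (4, 2, 5, 2) but only (3, 2, 6, 3) is free — short on R1
  task-3 still needs (3, 3, 6, 2) but only (3, 2, 6, 3) is free — short on R2
  task-6 still needs (5, 3, 3, 8) but only (3, 2, 6, 3) is free — short on R1, R2 and R3
Processes that could never finish after the grant: task-0, task-3 and task-6.


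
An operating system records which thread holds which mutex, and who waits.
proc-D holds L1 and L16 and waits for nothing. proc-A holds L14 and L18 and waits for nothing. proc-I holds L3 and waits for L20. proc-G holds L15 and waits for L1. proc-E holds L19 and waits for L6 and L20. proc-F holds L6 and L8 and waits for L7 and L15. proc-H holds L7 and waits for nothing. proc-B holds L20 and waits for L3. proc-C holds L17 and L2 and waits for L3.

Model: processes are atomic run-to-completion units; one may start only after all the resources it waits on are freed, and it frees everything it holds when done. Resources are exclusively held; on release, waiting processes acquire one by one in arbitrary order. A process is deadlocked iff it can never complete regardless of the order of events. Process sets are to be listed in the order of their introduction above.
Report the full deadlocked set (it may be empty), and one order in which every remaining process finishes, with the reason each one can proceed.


The deadlocked set is proc-I, proc-E, proc-B and proc-C.
Key observation: proc-I -> proc-B -> proc-I is a circular wait — nothing in it can go first; proc-E and proc-C wait into the deadlock from upstream.
The rest can finish in the order proc-D, proc-G, proc-A, proc-H, proc-F.
Check, step by step:
  proc-D: no waits; runs immediately, freeing L1 and L16
  proc-G: everything it awaited (L1) is free; runs, freeing L15
  proc-A: no waits; runs immediately, freeing L14 and L18
  proc-H: no waits; runs immediately, freeing L7
  proc-F: everything it awaited (L7 and L15) is free; runs, freeing L6 and L8


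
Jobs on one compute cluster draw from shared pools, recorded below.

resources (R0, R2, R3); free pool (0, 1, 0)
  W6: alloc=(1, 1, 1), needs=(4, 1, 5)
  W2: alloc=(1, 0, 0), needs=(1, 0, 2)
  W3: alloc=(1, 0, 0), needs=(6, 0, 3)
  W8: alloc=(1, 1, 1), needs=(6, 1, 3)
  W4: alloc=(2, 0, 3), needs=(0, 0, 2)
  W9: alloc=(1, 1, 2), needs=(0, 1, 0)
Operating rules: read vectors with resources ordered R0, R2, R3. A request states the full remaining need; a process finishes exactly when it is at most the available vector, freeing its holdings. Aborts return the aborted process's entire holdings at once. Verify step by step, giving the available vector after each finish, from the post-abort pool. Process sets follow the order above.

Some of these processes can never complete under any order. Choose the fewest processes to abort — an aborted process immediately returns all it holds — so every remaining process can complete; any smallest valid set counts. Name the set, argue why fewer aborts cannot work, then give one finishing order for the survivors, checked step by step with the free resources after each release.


Abort W3.
Key observation: W8 had no path to completion before; after the abort of W3 ((1, 0, 0) returned), step 5 is where it fits.
Minimality: the empty abort set fails — the state is deadlocked as it stands.
One survivor order: W9, W2, W4, W6, W8. Verifying each step (post-abort pool first):
  pool = (1, 1, 0)
  run W9 (needs (0, 1, 0), free (1, 1, 0)); after release of (1, 1, 2) the pool is (2, 2, 2)
  run W2 (needs (1, 0, 2), free (2, 2, 2)); after release of (1, 0, 0) the pool is (3, 2, 2)
  run W4 (needs (0, 0, 2), free (3, 2, 2)); after release of (2, 0, 3) the pool is (5, 2, 5)
  run W6 (needs (4, 1, 5), free (5, 2, 5)); after release of (1, 1, 1) the pool is (6, 3, 6)
  run W8 (needs (6, 1, 3), free (6, 3, 6)); after release of (1, 1, 1) the pool is (7, 4, 7)


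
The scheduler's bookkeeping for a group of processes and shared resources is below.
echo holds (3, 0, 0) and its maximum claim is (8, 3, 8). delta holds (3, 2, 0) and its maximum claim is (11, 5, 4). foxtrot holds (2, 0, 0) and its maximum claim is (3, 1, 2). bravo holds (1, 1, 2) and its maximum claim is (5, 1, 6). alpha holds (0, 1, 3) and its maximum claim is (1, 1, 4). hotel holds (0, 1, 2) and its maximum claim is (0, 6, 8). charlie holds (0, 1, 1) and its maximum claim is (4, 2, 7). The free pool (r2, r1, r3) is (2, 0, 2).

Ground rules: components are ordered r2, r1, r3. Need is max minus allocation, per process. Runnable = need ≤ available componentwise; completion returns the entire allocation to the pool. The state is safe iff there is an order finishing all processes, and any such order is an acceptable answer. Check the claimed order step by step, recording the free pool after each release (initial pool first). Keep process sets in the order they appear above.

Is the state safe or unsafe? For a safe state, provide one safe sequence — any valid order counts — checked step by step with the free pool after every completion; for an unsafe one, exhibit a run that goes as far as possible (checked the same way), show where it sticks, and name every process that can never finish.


The state is SAFE; one workable sequence: alpha, foxtrot, bravo, charlie, echo, delta, hotel.
Key observation: the order's first zero-slack moment is foxtrot ((1, 1, 2) needed, (2, 1, 5) free — a requested resource with nothing to spare).
Check, step by step:
  pool = (2, 0, 2)
  run alpha (needs (1, 0, 1), free (2, 0, 2)); after release of (0, 1, 3) the pool is (2, 1, 5)
  run foxtrot (needs (1, 1, 2), free (2, 1, 5)); after release of (2, 0, 0) the pool is (4, 1, 5)
  run bravo (needs (4, 0, 4), free (4, 1, 5)); after release of (1, 1, 2) the pool is (5, 2, 7)
  run charlie (needs (4, 1, 6), free (5, 2, 7)); after release of (0, 1, 1) the pool is (5, 3, 8)
  run echo (needs (5, 3, 8), free (5, 3, 8)); after release of (3, 0, 0) the pool is (8, 3, 8)
  run delta (needs (8, 3, 4), free (8, 3, 8)); after release of (3, 2, 0) the pool is (11, 5, 8)
  run hotel (needs (0, 5, 6), free (11, 5, 8)); after release of (0, 1, 2) the pool is (11, 6, 10)


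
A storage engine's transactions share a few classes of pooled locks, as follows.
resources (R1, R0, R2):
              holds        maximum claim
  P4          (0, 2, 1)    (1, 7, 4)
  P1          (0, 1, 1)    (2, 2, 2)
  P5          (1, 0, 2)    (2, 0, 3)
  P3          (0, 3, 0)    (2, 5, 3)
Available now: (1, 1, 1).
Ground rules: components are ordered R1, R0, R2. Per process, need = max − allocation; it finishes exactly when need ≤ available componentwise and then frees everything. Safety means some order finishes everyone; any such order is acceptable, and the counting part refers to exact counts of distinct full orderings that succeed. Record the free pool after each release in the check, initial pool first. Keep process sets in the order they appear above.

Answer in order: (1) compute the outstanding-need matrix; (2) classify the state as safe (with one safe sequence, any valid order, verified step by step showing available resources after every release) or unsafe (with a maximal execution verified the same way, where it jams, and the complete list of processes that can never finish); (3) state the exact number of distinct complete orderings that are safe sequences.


(1) Outstanding need per process (order R1, R0, R2):
  P4: (1, 5, 3)
  P1: (2, 1, 1)
  P5: (1, 0, 1)
  P3: (2, 2, 3)
(2) SAFE, for example via the order P5, P1, P3, P4.
Key observation: P5 is the earliest step where a requested resource binds exactly: need (1, 0, 1), pool (1, 1, 1) at its turn.
Verifying each step:
  pool = (1, 1, 1)
  P5 needs (1, 0, 1) <= (1, 1, 1) -> finishes; pool += (1, 0, 2) = (2, 1, 3)
  P1 needs (2, 1, 1) <= (2, 1, 3) -> finishes; pool += (0, 1, 1) = (2, 2, 4)
  P3 needs (2, 2, 3) <= (2, 2, 4) -> finishes; pool += (0, 3, 0) = (2, 5, 4)
  P4 needs (1, 5, 3) <= (2, 5, 4) -> finishes; pool += (0, 2, 1) = (2, 7, 5)
(3) The exact count: 1 of the possible complete orderings is a safe sequence.


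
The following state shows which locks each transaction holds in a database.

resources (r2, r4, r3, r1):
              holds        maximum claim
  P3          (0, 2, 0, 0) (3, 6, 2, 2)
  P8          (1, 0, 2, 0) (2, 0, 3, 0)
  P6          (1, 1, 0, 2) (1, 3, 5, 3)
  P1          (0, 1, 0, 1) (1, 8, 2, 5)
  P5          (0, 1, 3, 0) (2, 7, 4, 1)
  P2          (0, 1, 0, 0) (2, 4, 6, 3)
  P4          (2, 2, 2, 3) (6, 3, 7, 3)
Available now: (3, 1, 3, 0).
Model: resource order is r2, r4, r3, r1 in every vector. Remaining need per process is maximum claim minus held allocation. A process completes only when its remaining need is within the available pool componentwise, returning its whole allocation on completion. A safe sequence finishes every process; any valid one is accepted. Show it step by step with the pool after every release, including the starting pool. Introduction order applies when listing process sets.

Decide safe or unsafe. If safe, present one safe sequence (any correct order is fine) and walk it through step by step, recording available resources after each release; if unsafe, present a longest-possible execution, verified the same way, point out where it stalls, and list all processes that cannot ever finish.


The state is SAFE; one workable sequence: P8, P4, P6, P3, P5, P2, P1.
Key observation: P4 marks the first exact bind of the order: its need (4, 1, 5, 0) fits the free (4, 1, 5, 0) with zero slack on a requested resource.
Step-by-step check:
  pool = (3, 1, 3, 0)
  P8 needs (1, 0, 1, 0) <= (3, 1, 3, 0) -> finishes; pool += (1, 0, 2, 0) = (4, 1, 5, 0)
  P4 needs (4, 1, 5, 0) <= (4, 1, 5, 0) -> finishes; pool += (2, 2, 2, 3) = (6, 3, 7, 3)
  P6 needs (0, 2, 5, 1) <= (6, 3, 7, 3) -> finishes; pool += (1, 1, 0, 2) = (7, 4, 7, 5)
  P3 needs (3, 4, 2, 2) <= (7, 4, 7, 5) -> finishes; pool += (0, 2, 0, 0) = (7, 6, 7, 5)
  P5 needs (2, 6, 1, 1) <= (7, 6, 7, 5) -> finishes; pool += (0, 1, 3, 0) = (7, 7, 10, 5)
  P2 needs (2, 3, 6, 3) <= (7, 7, 10, 5) -> finishes; pool += (0, 1, 0, 0) = (7, 8, 10, 5)
  P1 needs (1, 7, 2, 4) <= (7, 8, 10, 5) -> finishes; pool += (0, 1, 0, 1) = (7, 9, 10, 6)


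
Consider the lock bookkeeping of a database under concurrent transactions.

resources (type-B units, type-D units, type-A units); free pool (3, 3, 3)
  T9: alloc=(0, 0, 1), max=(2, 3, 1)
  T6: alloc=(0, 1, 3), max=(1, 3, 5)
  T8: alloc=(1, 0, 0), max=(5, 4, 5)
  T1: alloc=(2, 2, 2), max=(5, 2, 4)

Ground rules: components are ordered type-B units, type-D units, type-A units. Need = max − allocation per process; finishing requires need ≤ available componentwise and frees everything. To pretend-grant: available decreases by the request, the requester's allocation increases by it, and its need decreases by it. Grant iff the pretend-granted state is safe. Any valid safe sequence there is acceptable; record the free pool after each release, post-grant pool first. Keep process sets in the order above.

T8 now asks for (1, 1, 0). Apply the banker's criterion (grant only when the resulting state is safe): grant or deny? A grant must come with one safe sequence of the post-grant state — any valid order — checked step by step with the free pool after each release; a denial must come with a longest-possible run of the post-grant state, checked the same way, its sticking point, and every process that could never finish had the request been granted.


DENY: after the grant no complete ordering would exist.
Key observation: the pool after T6, T9 is (2, 3, 7); every surviving request exceeds it in type-B units, so progress ends there.
Pretend the grant happened; the run T6, T9 goes as far as possible. Check, step by step:
  pool = (2, 2, 3)
  run T6 (needs (1, 2, 2), free (2, 2, 3)); after release of (0, 1, 3) the pool is (2, 3, 6)
  run T9 (needs (2, 3, 0), free (2, 3, 6)); after release of (0, 0, 1) the pool is (2, 3, 7)
  T8 cannot run: need (3, 3, 5) vs free (2, 3, 7) (insufficient type-B units)
  T1 cannot run: need (3, 0, 2) vs free (2, 3, 7) (insufficient type-B units)
Processes that could never finish after the grant: T8 and T1.


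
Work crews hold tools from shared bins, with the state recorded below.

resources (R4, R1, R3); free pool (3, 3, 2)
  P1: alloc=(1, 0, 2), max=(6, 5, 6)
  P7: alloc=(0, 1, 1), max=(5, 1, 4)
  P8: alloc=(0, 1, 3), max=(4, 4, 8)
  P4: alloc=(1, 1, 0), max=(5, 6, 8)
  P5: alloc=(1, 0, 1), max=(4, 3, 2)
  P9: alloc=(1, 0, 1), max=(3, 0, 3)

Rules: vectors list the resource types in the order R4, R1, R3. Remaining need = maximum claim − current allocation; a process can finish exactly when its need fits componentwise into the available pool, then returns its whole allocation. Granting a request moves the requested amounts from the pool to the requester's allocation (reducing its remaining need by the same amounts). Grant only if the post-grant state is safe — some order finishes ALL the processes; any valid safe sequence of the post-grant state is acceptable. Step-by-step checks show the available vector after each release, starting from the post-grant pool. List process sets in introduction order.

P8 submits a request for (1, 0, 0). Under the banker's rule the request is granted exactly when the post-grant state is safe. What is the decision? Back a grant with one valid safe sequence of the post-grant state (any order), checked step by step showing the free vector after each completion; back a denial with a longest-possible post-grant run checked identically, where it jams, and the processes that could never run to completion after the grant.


DENY. Granting would leave the state unsafe.
Key observation: after P9, P5 the pool peaks at (4, 3, 4), and each blocked process is short somewhere: P1 on R4, R1; P7 on R4; P8 on R3; P4 on R1, R3.
Pretend the grant happened; the run P9, P5 goes as far as possible. Walking it through:
  pool = (2, 3, 2)
  run P9 (needs (2, 0, 2), free (2, 3, 2)); after release of (1, 0, 1) the pool is (3, 3, 3)
  run P5 (needs (3, 3, 1), free (3, 3, 3)); after release of (1, 0, 1) the pool is (4, 3, 4)
  blocked: P1 wants (5, 5, 4), pool (4, 3, 4) — not enough R4 and R1
  blocked: P7 wants (5, 0, 3), pool (4, 3, 4) — not enough R4
  blocked: P8 wants (3, 3, 5), pool (4, 3, 4) — not enough R3
  blocked: P4 wants (4, 5, 8), pool (4, 3, 4) — not enough R1 and R3
Post-grant, the permanently blocked set is P1, P7, P8 and P4.


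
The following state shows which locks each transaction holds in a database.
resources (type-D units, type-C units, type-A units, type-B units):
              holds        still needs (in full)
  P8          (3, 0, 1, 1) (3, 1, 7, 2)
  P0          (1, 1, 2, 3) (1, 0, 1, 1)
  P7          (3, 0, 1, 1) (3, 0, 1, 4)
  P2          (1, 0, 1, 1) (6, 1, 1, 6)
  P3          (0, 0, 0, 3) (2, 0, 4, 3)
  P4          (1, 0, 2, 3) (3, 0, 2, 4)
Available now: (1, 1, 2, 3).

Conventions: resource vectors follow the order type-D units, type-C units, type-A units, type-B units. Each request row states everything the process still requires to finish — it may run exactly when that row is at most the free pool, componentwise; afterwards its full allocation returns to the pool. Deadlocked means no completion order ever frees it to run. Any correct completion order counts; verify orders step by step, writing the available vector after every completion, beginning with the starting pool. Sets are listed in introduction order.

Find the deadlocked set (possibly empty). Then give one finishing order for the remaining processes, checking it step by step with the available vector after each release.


Deadlocked set: P8, P7, P2 and P4.
Key observation: once P0, P3 finish, the pool peaks at (2, 2, 4, 9) — and every remaining process still needs more type-D units than that.
The rest can finish in the order P0, P3. Verifying each step:
  pool = (1, 1, 2, 3)
  P0 needs (1, 0, 1, 1) <= (1, 1, 2, 3) -> finishes; pool += (1, 1, 2, 3) = (2, 2, 4, 6)
  P3 needs (2, 0, 4, 3) <= (2, 2, 4, 6) -> finishes; pool += (0, 0, 0, 3) = (2, 2, 4, 9)
None of the blocked processes ever fits:
  blocked: P8 wants (3, 1, 7, 2), pool (2, 2, 4, 9) — not enough type-D units and type-A units
  blocked: P7 wants (3, 0, 1, 4), pool (2, 2, 4, 9) — not enough type-D units
  blocked: P2 wants (6, 1, 1, 6), pool (2, 2, 4, 9) — not enough type-D units
  blocked: P4 wants (3, 0, 2, 4), pool (2, 2, 4, 9) — not enough type-D units


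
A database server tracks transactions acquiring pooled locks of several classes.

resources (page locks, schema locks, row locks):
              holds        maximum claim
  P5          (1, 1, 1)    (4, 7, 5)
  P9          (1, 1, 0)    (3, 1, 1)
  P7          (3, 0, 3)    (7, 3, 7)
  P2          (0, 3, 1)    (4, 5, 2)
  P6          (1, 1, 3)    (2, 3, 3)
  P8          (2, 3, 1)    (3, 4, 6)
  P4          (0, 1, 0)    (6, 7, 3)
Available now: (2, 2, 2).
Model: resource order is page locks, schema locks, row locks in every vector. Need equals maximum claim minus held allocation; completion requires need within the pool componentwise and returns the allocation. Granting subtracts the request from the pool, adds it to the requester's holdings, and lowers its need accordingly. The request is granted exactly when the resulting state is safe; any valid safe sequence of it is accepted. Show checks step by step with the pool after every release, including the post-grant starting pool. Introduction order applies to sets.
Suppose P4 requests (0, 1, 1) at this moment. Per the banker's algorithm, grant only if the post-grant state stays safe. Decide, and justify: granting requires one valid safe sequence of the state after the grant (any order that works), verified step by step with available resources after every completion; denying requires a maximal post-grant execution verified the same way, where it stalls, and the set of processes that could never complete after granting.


GRANT — the state after the grant stays safe, e.g. via P9, P6, P2, P8, P4, P5, P7.
Key observation: after the grant the pool drops to (2, 1, 1), which still lets P9 finish first and unwind the rest.
Verifying the post-grant state step by step:
  pool = (2, 1, 1)
  P9 needs (2, 0, 1) <= (2, 1, 1) -> finishes; pool += (1, 1, 0) = (3, 2, 1)
  P6 needs (1, 2, 0) <= (3, 2, 1) -> finishes; pool += (1, 1, 3) = (4, 3, 4)
  P2 needs (4, 2, 1) <= (4, 3, 4) -> finishes; pool += (0, 3, 1) = (4, 6, 5)
  P8 needs (1, 1, 5) <= (4, 6, 5) -> finishes; pool += (2, 3, 1) = (6, 9, 6)
  P4 needs (6, 5, 2) <= (6, 9, 6) -> finishes; pool += (0, 2, 1) = (6, 11, 7)
  P5 needs (3, 6, 4) <= (6, 11, 7) -> finishes; pool += (1, 1, 1) = (7, 12, 8)
  P7 needs (4, 3, 4) <= (7, 12, 8) -> finishes; pool += (3, 0, 3) = (10, 12, 11)


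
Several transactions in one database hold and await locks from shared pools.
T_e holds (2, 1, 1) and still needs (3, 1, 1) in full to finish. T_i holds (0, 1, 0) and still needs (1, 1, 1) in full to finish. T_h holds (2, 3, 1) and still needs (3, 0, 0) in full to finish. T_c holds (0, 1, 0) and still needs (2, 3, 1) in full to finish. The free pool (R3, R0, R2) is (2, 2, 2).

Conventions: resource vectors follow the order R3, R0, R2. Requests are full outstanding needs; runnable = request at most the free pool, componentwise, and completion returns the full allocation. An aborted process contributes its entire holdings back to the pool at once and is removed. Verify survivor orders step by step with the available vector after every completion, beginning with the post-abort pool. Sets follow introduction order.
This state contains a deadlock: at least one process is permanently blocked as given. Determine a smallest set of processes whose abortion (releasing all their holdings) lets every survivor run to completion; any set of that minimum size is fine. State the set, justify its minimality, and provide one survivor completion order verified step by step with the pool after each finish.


Abort T_h.
Key observation: aborting T_h returns (2, 3, 1), and T_e — hopeless before — runs at step 1 with the returned capacity in the pool.
Minimality: the empty abort set fails — the state is deadlocked as it stands.
One survivor order: T_e, T_i, T_c. Walking it through (post-abort pool first):
  pool = (4, 5, 3)
  run T_e (needs (3, 1, 1), free (4, 5, 3)); after release of (2, 1, 1) the pool is (6, 6, 4)
  run T_i (needs (1, 1, 1), free (6, 6, 4)); after release of (0, 1, 0) the pool is (6, 7, 4)
  run T_c (needs (2, 3, 1), free (6, 7, 4)); after release of (0, 1, 0) the pool is (6, 8, 4)


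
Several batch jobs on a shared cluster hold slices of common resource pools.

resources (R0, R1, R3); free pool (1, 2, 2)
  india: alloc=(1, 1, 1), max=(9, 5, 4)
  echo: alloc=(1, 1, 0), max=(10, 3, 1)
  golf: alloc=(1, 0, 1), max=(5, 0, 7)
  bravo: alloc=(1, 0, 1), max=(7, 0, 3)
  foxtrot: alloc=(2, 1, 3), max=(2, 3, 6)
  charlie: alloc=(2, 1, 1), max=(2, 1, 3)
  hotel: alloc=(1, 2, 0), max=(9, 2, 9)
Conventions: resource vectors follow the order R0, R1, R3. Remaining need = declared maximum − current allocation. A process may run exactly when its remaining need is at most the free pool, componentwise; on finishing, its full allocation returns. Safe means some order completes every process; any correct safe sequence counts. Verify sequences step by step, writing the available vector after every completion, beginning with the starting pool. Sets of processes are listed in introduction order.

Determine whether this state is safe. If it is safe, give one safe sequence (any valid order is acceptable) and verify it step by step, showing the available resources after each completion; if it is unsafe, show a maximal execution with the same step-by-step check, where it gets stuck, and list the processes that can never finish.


UNSAFE — no complete ordering exists.
Key observation: even finishing charlie, foxtrot, golf, bravo leaves just (7, 4, 8) free — too little R0 for any of the remaining processes.
The run charlie, foxtrot, golf, bravo cannot be extended any further. Walking it through:
  pool = (1, 2, 2)
  charlie: need (0, 0, 2) fits (1, 2, 2); releases (2, 1, 1), pool now (3, 3, 3)
  foxtrot: need (0, 2, 3) fits (3, 3, 3); releases (2, 1, 3), pool now (5, 4, 6)
  golf: need (4, 0, 6) fits (5, 4, 6); releases (1, 0, 1), pool now (6, 4, 7)
  bravo: need (6, 0, 2) fits (6, 4, 7); releases (1, 0, 1), pool now (7, 4, 8)
  india cannot run: need (8, 4, 3) vs free (7, 4, 8) (insufficient R0)
  echo cannot run: need (9, 2, 1) vs free (7, 4, 8) (insufficient R0)
  hotel cannot run: need (8, 0, 9) vs free (7, 4, 8) (insufficient R0 and R3)
Processes that can never finish: india, echo and hotel.
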